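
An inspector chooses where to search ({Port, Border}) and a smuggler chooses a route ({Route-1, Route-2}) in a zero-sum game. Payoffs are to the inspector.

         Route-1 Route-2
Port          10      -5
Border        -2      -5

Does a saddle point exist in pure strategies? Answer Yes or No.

Row minima: Port → -5, Border → -5; maximin = -5.
Column maxima: Route-1 → 10, Route-2 → -5; minimax = -5.
maximin = minimax = -5, so a saddle point exists.

Yes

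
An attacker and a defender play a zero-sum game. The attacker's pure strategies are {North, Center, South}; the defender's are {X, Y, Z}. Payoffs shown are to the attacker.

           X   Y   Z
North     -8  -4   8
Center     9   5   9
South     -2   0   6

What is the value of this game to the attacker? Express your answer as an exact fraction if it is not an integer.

Row minima: North → -8, Center → 5, South → -2; maximin = 5.
Column maxima: X → 9, Y → 5, Z → 9; minimax = 5.
Since maximin = minimax = 5, there is a saddle point and the value is 5.

5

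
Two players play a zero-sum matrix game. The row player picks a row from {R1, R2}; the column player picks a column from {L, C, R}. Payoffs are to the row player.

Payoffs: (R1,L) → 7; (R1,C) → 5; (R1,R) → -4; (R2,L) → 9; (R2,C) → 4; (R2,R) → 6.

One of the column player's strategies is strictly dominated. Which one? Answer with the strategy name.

C holds the row player's payoff strictly below L in every row: 5 < 7, 4 < 9.
So L is strictly dominated for the column player.

L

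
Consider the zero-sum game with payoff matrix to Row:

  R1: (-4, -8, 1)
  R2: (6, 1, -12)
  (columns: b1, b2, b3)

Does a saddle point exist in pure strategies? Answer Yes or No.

Row minima: R1 → -8, R2 → -12; maximin = -8.
Column maxima: b1 → 6, b2 → 1, b3 → 1; minimax = 1.
-8 ≠ 1, so no pure-strategy equilibrium exists.

No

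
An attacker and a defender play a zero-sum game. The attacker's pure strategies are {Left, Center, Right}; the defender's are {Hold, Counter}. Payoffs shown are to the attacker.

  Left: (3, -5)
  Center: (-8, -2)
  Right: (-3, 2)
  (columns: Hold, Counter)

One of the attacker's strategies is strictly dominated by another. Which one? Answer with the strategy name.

Right gives a strictly higher payoff than Center against every column: -3 > -8, 2 > -2.
So Center is strictly dominated and the attacker never plays it.

Center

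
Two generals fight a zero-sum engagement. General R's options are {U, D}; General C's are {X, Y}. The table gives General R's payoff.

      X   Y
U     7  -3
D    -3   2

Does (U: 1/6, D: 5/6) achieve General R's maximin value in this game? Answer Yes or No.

Against X this mix gives (1/6)·7 + (5/6)·(-3) = -4/3.
Against Y this mix gives (1/6)·(-3) + (5/6)·2 = 7/6.
General C will play X, holding General R to -4/3. Shifting weight toward the row that does better against X would raise this floor (the equalizing mix achieves 1/3 against both X and Y), so the proposed strategy is not optimal.

No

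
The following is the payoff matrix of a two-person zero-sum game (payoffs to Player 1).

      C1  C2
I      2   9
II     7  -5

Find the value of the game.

73/19

Row minima: I → 2, II → -5; maximin = 2.
Column maxima: C1 → 7, C2 → 9; minimax = 7.
2 ≠ 7, so there is no saddle point; optimal play is mixed.
Let Player 1 play I with probability p. Expected payoff against C1: 2p + 7(1−p) = −5p + 7; against C2: 9p + (-5)(1−p) = 14p − 5.
Setting these equal: −5p + 7 = 14p − 5 ⇒ −19p = -12 ⇒ p = 12/19, and the value is (-5)·(12/19) + 7 = 73/19.
For Player 2: with q = P(C1), equating I's and II's payoffs gives −7q + 9 = 12q − 5 ⇒ q = 14/19.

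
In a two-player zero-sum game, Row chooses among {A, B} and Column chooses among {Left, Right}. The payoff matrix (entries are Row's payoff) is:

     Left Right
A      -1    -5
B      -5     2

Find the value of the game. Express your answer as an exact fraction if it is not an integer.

-27/11

Row minima: A → -5, B → -5; maximin = -5.
Column maxima: Left → -1, Right → 2; minimax = -1.
-5 ≠ -1, so there is no saddle point; optimal play is mixed.
Let Row play A with probability p. Expected payoff against Left: (-1)p + (-5)(1−p) = 4p − 5; against Right: (-5)p + 2(1−p) = −7p + 2.
Setting these equal: 4p − 5 = −7p + 2 ⇒ 11p = 7 ⇒ p = 7/11, and the value is (4)·(7/11) − 5 = -27/11.
For Column: with q = P(Left), equating A's and B's payoffs gives 4q − 5 = −7q + 2 ⇒ q = 7/11.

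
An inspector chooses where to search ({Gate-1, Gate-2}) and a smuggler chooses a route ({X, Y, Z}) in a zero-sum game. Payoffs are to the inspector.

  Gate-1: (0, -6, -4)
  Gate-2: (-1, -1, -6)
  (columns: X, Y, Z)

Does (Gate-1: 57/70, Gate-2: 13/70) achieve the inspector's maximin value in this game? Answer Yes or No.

No

Against X this mix gives (57/70)·0 + (13/70)·(-1) = -13/70.
Against Y this mix gives (57/70)·(-6) + (13/70)·(-1) = -71/14.
Against Z this mix gives (57/70)·(-4) + (13/70)·(-6) = -153/35.
The smuggler will play Y, holding the inspector to -71/14. Shifting weight toward the row that does better against Y would raise this floor (the equalizing mix achieves -32/7 against both Y and Z), so the proposed strategy is not optimal.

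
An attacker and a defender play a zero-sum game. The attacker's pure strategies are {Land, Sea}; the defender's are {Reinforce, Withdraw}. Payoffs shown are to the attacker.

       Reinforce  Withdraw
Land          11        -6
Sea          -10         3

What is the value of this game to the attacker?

-9/10

Row minima: Land → -6, Sea → -10; maximin = -6.
Column maxima: Reinforce → 11, Withdraw → 3; minimax = 3.
-6 ≠ 3, so there is no saddle point; optimal play is mixed.
Let the attacker play Land with probability p. Expected payoff against Reinforce: 11p + (-10)(1−p) = 21p − 10; against Withdraw: (-6)p + 3(1−p) = −9p + 3.
Setting these equal: 21p − 10 = −9p + 3 ⇒ 30p = 13 ⇒ p = 13/30, and the value is (21)·(13/30) − 10 = -9/10.
For the defender: with q = P(Reinforce), equating Land's and Sea's payoffs gives 17q − 6 = −13q + 3 ⇒ q = 3/10.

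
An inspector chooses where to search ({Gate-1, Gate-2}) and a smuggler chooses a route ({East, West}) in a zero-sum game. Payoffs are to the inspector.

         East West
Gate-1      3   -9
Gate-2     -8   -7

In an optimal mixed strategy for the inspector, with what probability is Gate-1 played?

1/13

Row minima: Gate-1 → -9, Gate-2 → -8; maximin = -8.
Column maxima: East → 3, West → -7; minimax = -7.
-8 ≠ -7, so there is no saddle point; optimal play is mixed.
Let the inspector play Gate-1 with probability p. Expected payoff against East: 3p + (-8)(1−p) = 11p − 8; against West: (-9)p + (-7)(1−p) = −2p − 7.
Setting these equal: 11p − 8 = −2p − 7 ⇒ 13p = 1 ⇒ p = 1/13, and the value is (11)·(1/13) − 8 = -93/13.
For the smuggler: with q = P(East), equating Gate-1's and Gate-2's payoffs gives 12q − 9 = −q − 7 ⇒ q = 2/13.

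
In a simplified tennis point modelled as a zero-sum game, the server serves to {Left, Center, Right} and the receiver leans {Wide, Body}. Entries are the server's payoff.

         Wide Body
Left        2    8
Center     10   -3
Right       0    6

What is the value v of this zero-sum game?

86/19

Row minima: Left → 2, Center → -3, Right → 0; maximin = 2.
Column maxima: Wide → 10, Body → 8; minimax = 8.
2 ≠ 8, so there is no saddle point; optimal play is mixed.
Right is strictly dominated by Left, so the server never plays it.
On the remaining 2×2 (Left, Center vs Wide, Body):
Let the server play Left with probability p. Expected payoff against Wide: 2p + 10(1−p) = −8p + 10; against Body: 8p + (-3)(1−p) = 11p − 3.
Setting these equal: −8p + 10 = 11p − 3 ⇒ −19p = -13 ⇒ p = 13/19, and the value is (-8)·(13/19) + 10 = 86/19.
For the receiver: with q = P(Wide), equating Left's and Center's payoffs gives −6q + 8 = 13q − 3 ⇒ q = 11/19.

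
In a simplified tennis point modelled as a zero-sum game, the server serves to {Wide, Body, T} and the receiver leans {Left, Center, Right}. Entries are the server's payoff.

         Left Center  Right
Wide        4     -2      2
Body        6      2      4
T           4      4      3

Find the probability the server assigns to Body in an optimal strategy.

Row minima: Wide → -2, Body → 2, T → 3; maximin = 3.
Column maxima: Left → 6, Center → 4, Right → 4; minimax = 4.
3 ≠ 4, so there is no saddle point; optimal play is mixed.
Wide is strictly dominated by Body, so the server never plays it.
Left is strictly dominated by Right (it gives the server strictly more in every row), so the receiver never plays it.
On the remaining 2×2 (Body, T vs Center, Right):
Let the server play Body with probability p. Expected payoff against Center: 2p + 4(1−p) = −2p + 4; against Right: 4p + 3(1−p) = p + 3.
Setting these equal: −2p + 4 = p + 3 ⇒ −3p = -1 ⇒ p = 1/3, and the value is (-2)·(1/3) + 4 = 10/3.
For the receiver: with q = P(Center), equating Body's and T's payoffs gives −2q + 4 = q + 3 ⇒ q = 1/3.

1/3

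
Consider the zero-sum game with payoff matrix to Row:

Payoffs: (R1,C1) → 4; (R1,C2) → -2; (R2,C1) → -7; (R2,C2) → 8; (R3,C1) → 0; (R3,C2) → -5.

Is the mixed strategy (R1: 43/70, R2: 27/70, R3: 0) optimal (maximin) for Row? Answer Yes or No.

No

Against C1 this mix gives (43/70)·4 + (27/70)·(-7) = -17/70.
Against C2 this mix gives (43/70)·(-2) + (27/70)·8 = 13/7.
Column will play C1, holding Row to -17/70. Shifting weight toward the row that does better against C1 would raise this floor (the equalizing mix achieves 6/7 against both C1 and C2), so the proposed strategy is not optimal.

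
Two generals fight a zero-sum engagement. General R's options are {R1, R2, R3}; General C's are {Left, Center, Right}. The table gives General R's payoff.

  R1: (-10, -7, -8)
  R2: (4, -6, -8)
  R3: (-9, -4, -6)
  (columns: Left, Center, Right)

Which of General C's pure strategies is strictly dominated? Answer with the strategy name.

Right holds General R's payoff strictly below Center in every row: -8 < -7, -8 < -6, -6 < -4.
So Center is strictly dominated for General C.

Center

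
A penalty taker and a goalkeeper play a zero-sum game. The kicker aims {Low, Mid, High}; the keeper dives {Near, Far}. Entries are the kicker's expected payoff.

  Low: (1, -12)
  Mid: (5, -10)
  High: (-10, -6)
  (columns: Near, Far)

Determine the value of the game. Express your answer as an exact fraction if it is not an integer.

-130/19

Row minima: Low → -12, Mid → -10, High → -10; maximin = -10.
Column maxima: Near → 5, Far → -6; minimax = -6.
-10 ≠ -6, so there is no saddle point; optimal play is mixed.
Low is strictly dominated by Mid, so the kicker never plays it.
On the remaining 2×2 (Mid, High vs Near, Far):
Let the kicker play Mid with probability p. Expected payoff against Near: 5p + (-10)(1−p) = 15p − 10; against Far: (-10)p + (-6)(1−p) = −4p − 6.
Setting these equal: 15p − 10 = −4p − 6 ⇒ 19p = 4 ⇒ p = 4/19, and the value is (15)·(4/19) − 10 = -130/19.
For the keeper: with q = P(Near), equating Mid's and High's payoffs gives 15q − 10 = −4q − 6 ⇒ q = 4/19.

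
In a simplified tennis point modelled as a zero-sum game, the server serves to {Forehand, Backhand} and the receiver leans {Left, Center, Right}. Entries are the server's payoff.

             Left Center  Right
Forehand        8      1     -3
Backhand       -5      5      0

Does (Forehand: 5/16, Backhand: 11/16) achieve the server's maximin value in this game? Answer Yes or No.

Against Left this mix gives (5/16)·8 + (11/16)·(-5) = -15/16.
Against Center this mix gives (5/16)·1 + (11/16)·5 = 15/4.
Against Right this mix gives (5/16)·(-3) + (11/16)·0 = -15/16.
All of the receiver's active replies (Left, Right) yield -15/16, and no column does worse for the server. The mix makes the receiver indifferent and guarantees -15/16, so it is optimal.

Yes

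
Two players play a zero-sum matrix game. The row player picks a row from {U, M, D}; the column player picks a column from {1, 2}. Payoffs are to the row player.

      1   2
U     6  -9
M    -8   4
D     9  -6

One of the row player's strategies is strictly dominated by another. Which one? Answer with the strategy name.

D gives a strictly higher payoff than U against every column: 9 > 6, -6 > -9.
So U is strictly dominated and the row player never plays it.

U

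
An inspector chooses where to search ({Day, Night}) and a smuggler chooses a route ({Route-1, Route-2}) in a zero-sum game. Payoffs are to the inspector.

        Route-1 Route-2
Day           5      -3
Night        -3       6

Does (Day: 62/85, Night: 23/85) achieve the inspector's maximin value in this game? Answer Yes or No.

No

Against Route-1 this mix gives (62/85)·5 + (23/85)·(-3) = 241/85.
Against Route-2 this mix gives (62/85)·(-3) + (23/85)·6 = -48/85.
The smuggler will play Route-2, holding the inspector to -48/85. Shifting weight toward the row that does better against Route-2 would raise this floor (the equalizing mix achieves 21/17 against both Route-2 and Route-1), so the proposed strategy is not optimal.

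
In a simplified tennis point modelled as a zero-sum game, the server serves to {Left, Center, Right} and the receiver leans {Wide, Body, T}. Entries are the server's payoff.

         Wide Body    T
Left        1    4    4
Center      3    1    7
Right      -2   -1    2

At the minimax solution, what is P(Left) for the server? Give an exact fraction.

2/5

Row minima: Left → 1, Center → 1, Right → -2; maximin = 1.
Column maxima: Wide → 3, Body → 4, T → 7; minimax = 3.
1 ≠ 3, so there is no saddle point; optimal play is mixed.
Right is strictly dominated by Left, so the server never plays it.
T is strictly dominated by Wide (it gives the server strictly more in every row), so the receiver never plays it.
On the remaining 2×2 (Left, Center vs Wide, Body):
Let the server play Left with probability p. Expected payoff against Wide: 1p + 3(1−p) = −2p + 3; against Body: 4p + 1(1−p) = 3p + 1.
Setting these equal: −2p + 3 = 3p + 1 ⇒ −5p = -2 ⇒ p = 2/5, and the value is (-2)·(2/5) + 3 = 11/5.
For the receiver: with q = P(Wide), equating Left's and Center's payoffs gives −3q + 4 = 2q + 1 ⇒ q = 3/5.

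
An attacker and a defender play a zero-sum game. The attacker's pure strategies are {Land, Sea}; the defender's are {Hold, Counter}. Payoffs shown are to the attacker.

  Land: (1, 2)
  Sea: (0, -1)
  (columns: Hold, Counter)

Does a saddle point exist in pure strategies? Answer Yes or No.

Yes

Row minima: Land → 1, Sea → -1; maximin = 1.
Column maxima: Hold → 1, Counter → 2; minimax = 1.
maximin = minimax = 1, so a saddle point exists.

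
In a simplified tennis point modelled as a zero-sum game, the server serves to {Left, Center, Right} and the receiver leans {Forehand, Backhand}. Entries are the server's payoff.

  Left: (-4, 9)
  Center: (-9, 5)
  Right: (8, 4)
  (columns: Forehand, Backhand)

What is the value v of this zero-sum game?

88/17

Row minima: Left → -4, Center → -9, Right → 4; maximin = 4.
Column maxima: Forehand → 8, Backhand → 9; minimax = 8.
4 ≠ 8, so there is no saddle point; optimal play is mixed.
Center is strictly dominated by Left, so the server never plays it.
On the remaining 2×2 (Left, Right vs Forehand, Backhand):
Let the server play Left with probability p. Expected payoff against Forehand: (-4)p + 8(1−p) = −12p + 8; against Backhand: 9p + 4(1−p) = 5p + 4.
Setting these equal: −12p + 8 = 5p + 4 ⇒ −17p = -4 ⇒ p = 4/17, and the value is (-12)·(4/17) + 8 = 88/17.
For the receiver: with q = P(Forehand), equating Left's and Right's payoffs gives −13q + 9 = 4q + 4 ⇒ q = 5/17.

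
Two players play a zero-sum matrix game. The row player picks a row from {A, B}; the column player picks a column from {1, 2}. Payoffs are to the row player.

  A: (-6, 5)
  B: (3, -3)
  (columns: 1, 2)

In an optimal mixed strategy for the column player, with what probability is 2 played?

Row minima: A → -6, B → -3; maximin = -3.
Column maxima: 1 → 3, 2 → 5; minimax = 3.
-3 ≠ 3, so there is no saddle point; optimal play is mixed.
Let the row player play A with probability p. Expected payoff against 1: (-6)p + 3(1−p) = −9p + 3; against 2: 5p + (-3)(1−p) = 8p − 3.
Setting these equal: −9p + 3 = 8p − 3 ⇒ −17p = -6 ⇒ p = 6/17, and the value is (-9)·(6/17) + 3 = -3/17.
For the column player: with q = P(1), equating A's and B's payoffs gives −11q + 5 = 6q − 3 ⇒ q = 8/17.

9/17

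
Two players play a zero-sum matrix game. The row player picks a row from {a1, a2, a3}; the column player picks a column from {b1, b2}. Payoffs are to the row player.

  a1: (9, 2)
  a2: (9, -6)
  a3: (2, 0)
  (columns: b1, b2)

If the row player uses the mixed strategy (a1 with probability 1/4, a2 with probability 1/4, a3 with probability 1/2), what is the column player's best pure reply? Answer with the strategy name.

If the column player plays b1, the row player's expected payoff is (1/4)·9 + (1/4)·9 + (1/2)·2 = 11/2.
If the column player plays b2, the row player's expected payoff is (1/4)·2 + (1/4)·(-6) + (1/2)·0 = -1.
The column player minimizes the row player's payoff; the smallest is -1, so the best response is b2.

b2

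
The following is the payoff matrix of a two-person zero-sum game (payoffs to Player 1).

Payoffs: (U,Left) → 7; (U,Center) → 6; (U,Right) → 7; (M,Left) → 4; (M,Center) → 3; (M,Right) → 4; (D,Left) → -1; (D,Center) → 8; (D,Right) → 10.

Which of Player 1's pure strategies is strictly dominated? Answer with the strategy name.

M

U gives a strictly higher payoff than M against every column: 7 > 4, 6 > 3, 7 > 4.
So M is strictly dominated and Player 1 never plays it.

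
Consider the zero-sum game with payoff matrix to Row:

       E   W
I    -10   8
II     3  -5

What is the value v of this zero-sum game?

Row minima: I → -10, II → -5; maximin = -5.
Column maxima: E → 3, W → 8; minimax = 3.
-5 ≠ 3, so there is no saddle point; optimal play is mixed.
Let Row play I with probability p. Expected payoff against E: (-10)p + 3(1−p) = −13p + 3; against W: 8p + (-5)(1−p) = 13p − 5.
Setting these equal: −13p + 3 = 13p − 5 ⇒ −26p = -8 ⇒ p = 4/13, and the value is (-13)·(4/13) + 3 = -1.
For Column: with q = P(E), equating I's and II's payoffs gives −18q + 8 = 8q − 5 ⇒ q = 1/2.

-1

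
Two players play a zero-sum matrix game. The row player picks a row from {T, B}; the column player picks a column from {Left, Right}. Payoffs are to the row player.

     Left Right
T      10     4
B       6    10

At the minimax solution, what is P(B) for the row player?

3/5

Row minima: T → 4, B → 6; maximin = 6.
Column maxima: Left → 10, Right → 10; minimax = 10.
6 ≠ 10, so there is no saddle point; optimal play is mixed.
Let the row player play T with probability p. Expected payoff against Left: 10p + 6(1−p) = 4p + 6; against Right: 4p + 10(1−p) = −6p + 10.
Setting these equal: 4p + 6 = −6p + 10 ⇒ 10p = 4 ⇒ p = 2/5, and the value is (4)·(2/5) + 6 = 38/5.
For the column player: with q = P(Left), equating T's and B's payoffs gives 6q + 4 = −4q + 10 ⇒ q = 3/5.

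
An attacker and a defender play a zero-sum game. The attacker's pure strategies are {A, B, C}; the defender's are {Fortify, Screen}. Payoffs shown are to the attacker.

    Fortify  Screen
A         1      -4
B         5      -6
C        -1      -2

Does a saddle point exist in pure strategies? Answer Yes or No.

Row minima: A → -4, B → -6, C → -2; maximin = -2.
Column maxima: Fortify → 5, Screen → -2; minimax = -2.
maximin = minimax = -2, so a saddle point exists.

Yes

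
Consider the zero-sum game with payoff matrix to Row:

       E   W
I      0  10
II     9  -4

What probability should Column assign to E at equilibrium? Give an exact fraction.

Row minima: I → 0, II → -4; maximin = 0.
Column maxima: E → 9, W → 10; minimax = 9.
0 ≠ 9, so there is no saddle point; optimal play is mixed.
Let Row play I with probability p. Expected payoff against E: 0p + 9(1−p) = −9p + 9; against W: 10p + (-4)(1−p) = 14p − 4.
Setting these equal: −9p + 9 = 14p − 4 ⇒ −23p = -13 ⇒ p = 13/23, and the value is (-9)·(13/23) + 9 = 90/23.
For Column: with q = P(E), equating I's and II's payoffs gives −10q + 10 = 13q − 4 ⇒ q = 14/23.

14/23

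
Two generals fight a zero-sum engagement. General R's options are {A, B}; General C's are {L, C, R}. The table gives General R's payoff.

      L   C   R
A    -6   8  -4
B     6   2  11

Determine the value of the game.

Row minima: A → -6, B → 2; maximin = 2.
Column maxima: L → 6, C → 8, R → 11; minimax = 6.
2 ≠ 6, so there is no saddle point; optimal play is mixed.
R is strictly dominated by L (it gives General R strictly more in every row), so General C never plays it.
On the remaining 2×2 (A, B vs L, C):
Let General R play A with probability p. Expected payoff against L: (-6)p + 6(1−p) = −12p + 6; against C: 8p + 2(1−p) = 6p + 2.
Setting these equal: −12p + 6 = 6p + 2 ⇒ −18p = -4 ⇒ p = 2/9, and the value is (-12)·(2/9) + 6 = 10/3.
For General C: with q = P(L), equating A's and B's payoffs gives −14q + 8 = 4q + 2 ⇒ q = 1/3.

10/3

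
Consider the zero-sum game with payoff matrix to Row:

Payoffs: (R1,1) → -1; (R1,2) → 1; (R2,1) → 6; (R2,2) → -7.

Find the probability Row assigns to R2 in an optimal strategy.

2/15

Row minima: R1 → -1, R2 → -7; maximin = -1.
Column maxima: 1 → 6, 2 → 1; minimax = 1.
-1 ≠ 1, so there is no saddle point; optimal play is mixed.
Let Row play R1 with probability p. Expected payoff against 1: (-1)p + 6(1−p) = −7p + 6; against 2: 1p + (-7)(1−p) = 8p − 7.
Setting these equal: −7p + 6 = 8p − 7 ⇒ −15p = -13 ⇒ p = 13/15, and the value is (-7)·(13/15) + 6 = -1/15.
For Column: with q = P(1), equating R1's and R2's payoffs gives −2q + 1 = 13q − 7 ⇒ q = 8/15.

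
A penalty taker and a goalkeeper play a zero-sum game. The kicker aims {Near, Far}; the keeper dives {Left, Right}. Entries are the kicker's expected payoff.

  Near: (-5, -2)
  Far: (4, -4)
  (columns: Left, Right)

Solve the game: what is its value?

-28/11

Row minima: Near → -5, Far → -4; maximin = -4.
Column maxima: Left → 4, Right → -2; minimax = -2.
-4 ≠ -2, so there is no saddle point; optimal play is mixed.
Let the kicker play Near with probability p. Expected payoff against Left: (-5)p + 4(1−p) = −9p + 4; against Right: (-2)p + (-4)(1−p) = 2p − 4.
Setting these equal: −9p + 4 = 2p − 4 ⇒ −11p = -8 ⇒ p = 8/11, and the value is (-9)·(8/11) + 4 = -28/11.
For the keeper: with q = P(Left), equating Near's and Far's payoffs gives −3q − 2 = 8q − 4 ⇒ q = 2/11.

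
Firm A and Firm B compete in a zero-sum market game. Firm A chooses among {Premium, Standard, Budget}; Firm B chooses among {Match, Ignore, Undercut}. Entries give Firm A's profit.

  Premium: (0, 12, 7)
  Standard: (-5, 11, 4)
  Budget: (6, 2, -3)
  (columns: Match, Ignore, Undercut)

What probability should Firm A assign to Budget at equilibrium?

Row minima: Premium → 0, Standard → -5, Budget → -3; maximin = 0.
Column maxima: Match → 6, Ignore → 12, Undercut → 7; minimax = 6.
0 ≠ 6, so there is no saddle point; optimal play is mixed.
Standard is strictly dominated by Premium, so Firm A never plays it.
Ignore is strictly dominated by Undercut (it gives Firm A strictly more in every row), so Firm B never plays it.
On the remaining 2×2 (Premium, Budget vs Match, Undercut):
Let Firm A play Premium with probability p. Expected payoff against Match: 0p + 6(1−p) = −6p + 6; against Undercut: 7p + (-3)(1−p) = 10p − 3.
Setting these equal: −6p + 6 = 10p − 3 ⇒ −16p = -9 ⇒ p = 9/16, and the value is (-6)·(9/16) + 6 = 21/8.
For Firm B: with q = P(Match), equating Premium's and Budget's payoffs gives −7q + 7 = 9q − 3 ⇒ q = 5/8.

7/16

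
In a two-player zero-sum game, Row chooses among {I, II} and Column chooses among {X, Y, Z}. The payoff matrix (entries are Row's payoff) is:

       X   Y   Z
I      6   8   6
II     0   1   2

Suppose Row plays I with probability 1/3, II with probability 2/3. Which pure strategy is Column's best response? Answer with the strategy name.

X

If Column plays X, Row's expected payoff is (1/3)·6 + (2/3)·0 = 2.
If Column plays Y, Row's expected payoff is (1/3)·8 + (2/3)·1 = 10/3.
If Column plays Z, Row's expected payoff is (1/3)·6 + (2/3)·2 = 10/3.
Column minimizes Row's payoff; the smallest is 2, so the best response is X.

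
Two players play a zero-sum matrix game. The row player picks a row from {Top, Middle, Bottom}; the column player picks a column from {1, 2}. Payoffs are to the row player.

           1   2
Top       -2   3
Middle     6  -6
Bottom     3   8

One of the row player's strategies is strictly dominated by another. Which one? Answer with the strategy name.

Top

Bottom gives a strictly higher payoff than Top against every column: 3 > -2, 8 > 3.
So Top is strictly dominated and the row player never plays it.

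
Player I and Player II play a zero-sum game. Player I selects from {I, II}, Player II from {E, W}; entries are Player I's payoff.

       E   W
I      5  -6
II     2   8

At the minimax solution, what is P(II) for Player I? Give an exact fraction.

11/17

Row minima: I → -6, II → 2; maximin = 2.
Column maxima: E → 5, W → 8; minimax = 5.
2 ≠ 5, so there is no saddle point; optimal play is mixed.
Let Player I play I with probability p. Expected payoff against E: 5p + 2(1−p) = 3p + 2; against W: (-6)p + 8(1−p) = −14p + 8.
Setting these equal: 3p + 2 = −14p + 8 ⇒ 17p = 6 ⇒ p = 6/17, and the value is (3)·(6/17) + 2 = 52/17.
For Player II: with q = P(E), equating I's and II's payoffs gives 11q − 6 = −6q + 8 ⇒ q = 14/17.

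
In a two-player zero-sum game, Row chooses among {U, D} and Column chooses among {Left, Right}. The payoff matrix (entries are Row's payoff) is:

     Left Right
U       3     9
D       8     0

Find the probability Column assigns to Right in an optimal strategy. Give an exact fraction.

5/14

Row minima: U → 3, D → 0; maximin = 3.
Column maxima: Left → 8, Right → 9; minimax = 8.
3 ≠ 8, so there is no saddle point; optimal play is mixed.
Let Row play U with probability p. Expected payoff against Left: 3p + 8(1−p) = −5p + 8; against Right: 9p + 0(1−p) = 9p.
Setting these equal: −5p + 8 = 9p ⇒ −14p = -8 ⇒ p = 4/7, and the value is (-5)·(4/7) + 8 = 36/7.
For Column: with q = P(Left), equating U's and D's payoffs gives −6q + 9 = 8q ⇒ q = 9/14.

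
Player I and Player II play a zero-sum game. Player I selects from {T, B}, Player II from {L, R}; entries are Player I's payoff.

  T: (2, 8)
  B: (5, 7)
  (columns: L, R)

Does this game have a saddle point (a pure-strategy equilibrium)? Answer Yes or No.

Yes

Row minima: T → 2, B → 5; maximin = 5.
Column maxima: L → 5, R → 8; minimax = 5.
maximin = minimax = 5, so a saddle point exists.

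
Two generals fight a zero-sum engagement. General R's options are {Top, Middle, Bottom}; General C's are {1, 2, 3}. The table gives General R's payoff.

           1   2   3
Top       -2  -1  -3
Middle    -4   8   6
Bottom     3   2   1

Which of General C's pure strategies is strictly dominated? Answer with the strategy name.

3 holds General R's payoff strictly below 2 in every row: -3 < -1, 6 < 8, 1 < 2.
So 2 is strictly dominated for General C.

2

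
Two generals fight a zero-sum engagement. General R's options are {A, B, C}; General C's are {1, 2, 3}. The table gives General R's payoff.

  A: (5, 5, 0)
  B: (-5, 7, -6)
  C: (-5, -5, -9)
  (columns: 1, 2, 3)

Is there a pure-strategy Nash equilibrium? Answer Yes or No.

Row minima: A → 0, B → -6, C → -9; maximin = 0.
Column maxima: 1 → 5, 2 → 7, 3 → 0; minimax = 0.
maximin = minimax = 0, so a saddle point exists.

Yes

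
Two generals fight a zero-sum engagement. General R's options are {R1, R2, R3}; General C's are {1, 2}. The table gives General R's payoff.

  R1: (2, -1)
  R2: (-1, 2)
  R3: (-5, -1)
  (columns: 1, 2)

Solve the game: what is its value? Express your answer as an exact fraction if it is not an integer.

Row minima: R1 → -1, R2 → -1, R3 → -5; maximin = -1.
Column maxima: 1 → 2, 2 → 2; minimax = 2.
-1 ≠ 2, so there is no saddle point; optimal play is mixed.
R3 is strictly dominated by R2, so General R never plays it.
On the remaining 2×2 (R1, R2 vs 1, 2):
Let General R play R1 with probability p. Expected payoff against 1: 2p + (-1)(1−p) = 3p − 1; against 2: (-1)p + 2(1−p) = −3p + 2.
Setting these equal: 3p − 1 = −3p + 2 ⇒ 6p = 3 ⇒ p = 1/2, and the value is (3)·(1/2) − 1 = 1/2.
For General C: with q = P(1), equating R1's and R2's payoffs gives 3q − 1 = −3q + 2 ⇒ q = 1/2.

1/2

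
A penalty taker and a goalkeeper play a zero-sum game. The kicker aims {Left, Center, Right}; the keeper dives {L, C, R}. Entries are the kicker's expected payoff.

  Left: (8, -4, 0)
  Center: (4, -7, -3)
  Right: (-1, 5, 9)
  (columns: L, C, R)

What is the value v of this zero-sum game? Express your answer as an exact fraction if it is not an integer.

Row minima: Left → -4, Center → -7, Right → -1; maximin = -1.
Column maxima: L → 8, C → 5, R → 9; minimax = 5.
-1 ≠ 5, so there is no saddle point; optimal play is mixed.
Center is strictly dominated by Left, so the kicker never plays it.
R is strictly dominated by C (it gives the kicker strictly more in every row), so the keeper never plays it.
On the remaining 2×2 (Left, Right vs L, C):
Let the kicker play Left with probability p. Expected payoff against L: 8p + (-1)(1−p) = 9p − 1; against C: (-4)p + 5(1−p) = −9p + 5.
Setting these equal: 9p − 1 = −9p + 5 ⇒ 18p = 6 ⇒ p = 1/3, and the value is (9)·(1/3) − 1 = 2.
For the keeper: with q = P(L), equating Left's and Right's payoffs gives 12q − 4 = −6q + 5 ⇒ q = 1/2.

2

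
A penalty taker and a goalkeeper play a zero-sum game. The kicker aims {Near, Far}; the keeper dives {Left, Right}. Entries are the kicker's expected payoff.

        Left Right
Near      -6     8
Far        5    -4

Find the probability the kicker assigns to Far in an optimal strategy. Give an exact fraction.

14/23

Row minima: Near → -6, Far → -4; maximin = -4.
Column maxima: Left → 5, Right → 8; minimax = 5.
-4 ≠ 5, so there is no saddle point; optimal play is mixed.
Let the kicker play Near with probability p. Expected payoff against Left: (-6)p + 5(1−p) = −11p + 5; against Right: 8p + (-4)(1−p) = 12p − 4.
Setting these equal: −11p + 5 = 12p − 4 ⇒ −23p = -9 ⇒ p = 9/23, and the value is (-11)·(9/23) + 5 = 16/23.
For the keeper: with q = P(Left), equating Near's and Far's payoffs gives −14q + 8 = 9q − 4 ⇒ q = 12/23.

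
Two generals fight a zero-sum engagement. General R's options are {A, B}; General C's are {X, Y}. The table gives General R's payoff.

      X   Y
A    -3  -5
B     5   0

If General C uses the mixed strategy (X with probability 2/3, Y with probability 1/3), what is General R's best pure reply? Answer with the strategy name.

Expected payoff of A: (2/3)·(-3) + (1/3)·(-5) = -11/3.
Expected payoff of B: (2/3)·5 + (1/3)·0 = 10/3.
The largest is 10/3, so General R's best response is B.

B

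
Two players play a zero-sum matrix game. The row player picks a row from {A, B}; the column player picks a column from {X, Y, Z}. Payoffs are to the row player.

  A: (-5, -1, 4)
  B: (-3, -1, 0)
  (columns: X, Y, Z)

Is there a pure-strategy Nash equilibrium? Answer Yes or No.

Yes

Row minima: A → -5, B → -3; maximin = -3.
Column maxima: X → -3, Y → -1, Z → 4; minimax = -3.
maximin = minimax = -3, so a saddle point exists.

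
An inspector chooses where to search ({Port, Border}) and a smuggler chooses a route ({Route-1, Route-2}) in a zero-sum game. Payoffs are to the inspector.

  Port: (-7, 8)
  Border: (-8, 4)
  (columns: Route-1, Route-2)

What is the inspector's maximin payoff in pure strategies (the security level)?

Row minima: Port → -7, Border → -8.
The best of these is -7.

-7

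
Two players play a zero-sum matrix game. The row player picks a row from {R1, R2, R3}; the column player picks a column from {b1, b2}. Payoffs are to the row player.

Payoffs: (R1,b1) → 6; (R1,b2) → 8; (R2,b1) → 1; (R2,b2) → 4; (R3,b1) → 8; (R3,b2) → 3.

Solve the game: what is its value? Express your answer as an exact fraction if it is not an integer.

46/7

Row minima: R1 → 6, R2 → 1, R3 → 3; maximin = 6.
Column maxima: b1 → 8, b2 → 8; minimax = 8.
6 ≠ 8, so there is no saddle point; optimal play is mixed.
R2 is strictly dominated by R1, so the row player never plays it.
On the remaining 2×2 (R1, R3 vs b1, b2):
Let the row player play R1 with probability p. Expected payoff against b1: 6p + 8(1−p) = −2p + 8; against b2: 8p + 3(1−p) = 5p + 3.
Setting these equal: −2p + 8 = 5p + 3 ⇒ −7p = -5 ⇒ p = 5/7, and the value is (-2)·(5/7) + 8 = 46/7.
For the column player: with q = P(b1), equating R1's and R3's payoffs gives −2q + 8 = 5q + 3 ⇒ q = 5/7.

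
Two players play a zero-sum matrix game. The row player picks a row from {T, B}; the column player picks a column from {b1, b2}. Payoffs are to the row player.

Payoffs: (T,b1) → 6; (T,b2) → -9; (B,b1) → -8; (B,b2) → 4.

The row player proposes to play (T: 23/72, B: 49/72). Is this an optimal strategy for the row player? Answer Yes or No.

Against b1 this mix gives (23/72)·6 + (49/72)·(-8) = -127/36.
Against b2 this mix gives (23/72)·(-9) + (49/72)·4 = -11/72.
The column player will play b1, holding the row player to -127/36. Shifting weight toward the row that does better against b1 would raise this floor (the equalizing mix achieves -16/9 against both b1 and b2), so the proposed strategy is not optimal.

No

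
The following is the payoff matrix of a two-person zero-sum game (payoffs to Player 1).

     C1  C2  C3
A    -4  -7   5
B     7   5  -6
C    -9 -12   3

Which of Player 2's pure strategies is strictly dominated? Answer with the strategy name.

C2 holds Player 1's payoff strictly below C1 in every row: -7 < -4, 5 < 7, -12 < -9.
So C1 is strictly dominated for Player 2.

C1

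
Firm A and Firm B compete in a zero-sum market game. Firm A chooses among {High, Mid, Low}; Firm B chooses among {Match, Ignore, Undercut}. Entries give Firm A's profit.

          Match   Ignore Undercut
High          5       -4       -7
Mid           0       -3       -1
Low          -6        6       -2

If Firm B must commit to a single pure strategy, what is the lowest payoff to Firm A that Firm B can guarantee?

-1

Column maxima: Match → 5, Ignore → 6, Undercut → -1.
The smallest of these is -1.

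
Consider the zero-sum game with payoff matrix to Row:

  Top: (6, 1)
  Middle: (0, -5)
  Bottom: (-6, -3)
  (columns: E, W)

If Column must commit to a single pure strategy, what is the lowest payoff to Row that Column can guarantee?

Column maxima: E → 6, W → 1.
The smallest of these is 1.

1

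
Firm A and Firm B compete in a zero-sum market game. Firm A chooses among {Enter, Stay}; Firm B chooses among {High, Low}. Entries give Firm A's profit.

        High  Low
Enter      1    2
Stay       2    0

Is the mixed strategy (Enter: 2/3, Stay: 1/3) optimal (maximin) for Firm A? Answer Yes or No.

Against High this mix gives (2/3)·1 + (1/3)·2 = 4/3.
Against Low this mix gives (2/3)·2 + (1/3)·0 = 4/3.
All of Firm B's active replies (High, Low) yield 4/3, and no column does worse for Firm A. The mix makes Firm B indifferent and guarantees 4/3, so it is optimal.

Yes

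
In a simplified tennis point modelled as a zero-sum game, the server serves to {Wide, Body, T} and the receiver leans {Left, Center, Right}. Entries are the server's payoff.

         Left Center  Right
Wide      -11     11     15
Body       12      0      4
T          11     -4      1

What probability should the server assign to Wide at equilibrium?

6/17

Row minima: Wide → -11, Body → 0, T → -4; maximin = 0.
Column maxima: Left → 12, Center → 11, Right → 15; minimax = 11.
0 ≠ 11, so there is no saddle point; optimal play is mixed.
T is strictly dominated by Body, so the server never plays it.
Right is strictly dominated by Center (it gives the server strictly more in every row), so the receiver never plays it.
On the remaining 2×2 (Wide, Body vs Left, Center):
Let the server play Wide with probability p. Expected payoff against Left: (-11)p + 12(1−p) = −23p + 12; against Center: 11p + 0(1−p) = 11p.
Setting these equal: −23p + 12 = 11p ⇒ −34p = -12 ⇒ p = 6/17, and the value is (-23)·(6/17) + 12 = 66/17.
For the receiver: with q = P(Left), equating Wide's and Body's payoffs gives −22q + 11 = 12q ⇒ q = 11/34.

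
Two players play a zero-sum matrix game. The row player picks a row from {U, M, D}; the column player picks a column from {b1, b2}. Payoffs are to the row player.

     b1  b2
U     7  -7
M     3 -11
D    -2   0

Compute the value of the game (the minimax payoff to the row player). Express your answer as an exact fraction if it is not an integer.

Row minima: U → -7, M → -11, D → -2; maximin = -2.
Column maxima: b1 → 7, b2 → 0; minimax = 0.
-2 ≠ 0, so there is no saddle point; optimal play is mixed.
M is strictly dominated by U, so the row player never plays it.
On the remaining 2×2 (U, D vs b1, b2):
Let the row player play U with probability p. Expected payoff against b1: 7p + (-2)(1−p) = 9p − 2; against b2: (-7)p + 0(1−p) = −7p.
Setting these equal: 9p − 2 = −7p ⇒ 16p = 2 ⇒ p = 1/8, and the value is (9)·(1/8) − 2 = -7/8.
For the column player: with q = P(b1), equating U's and D's payoffs gives 14q − 7 = −2q ⇒ q = 7/16.

-7/8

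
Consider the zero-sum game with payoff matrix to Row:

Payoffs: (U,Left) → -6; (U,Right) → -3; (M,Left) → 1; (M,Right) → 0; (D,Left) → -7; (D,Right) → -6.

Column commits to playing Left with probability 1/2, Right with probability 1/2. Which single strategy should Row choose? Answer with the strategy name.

Expected payoff of U: (1/2)·(-6) + (1/2)·(-3) = -9/2.
Expected payoff of M: (1/2)·1 + (1/2)·0 = 1/2.
Expected payoff of D: (1/2)·(-7) + (1/2)·(-6) = -13/2.
The largest is 1/2, so Row's best response is M.

M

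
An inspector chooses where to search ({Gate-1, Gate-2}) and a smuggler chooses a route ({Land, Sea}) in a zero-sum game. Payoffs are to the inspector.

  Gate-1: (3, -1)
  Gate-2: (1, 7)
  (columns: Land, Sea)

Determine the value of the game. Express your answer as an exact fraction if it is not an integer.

11/5

Row minima: Gate-1 → -1, Gate-2 → 1; maximin = 1.
Column maxima: Land → 3, Sea → 7; minimax = 3.
1 ≠ 3, so there is no saddle point; optimal play is mixed.
Let the inspector play Gate-1 with probability p. Expected payoff against Land: 3p + 1(1−p) = 2p + 1; against Sea: (-1)p + 7(1−p) = −8p + 7.
Setting these equal: 2p + 1 = −8p + 7 ⇒ 10p = 6 ⇒ p = 3/5, and the value is (2)·(3/5) + 1 = 11/5.
For the smuggler: with q = P(Land), equating Gate-1's and Gate-2's payoffs gives 4q − 1 = −6q + 7 ⇒ q = 4/5.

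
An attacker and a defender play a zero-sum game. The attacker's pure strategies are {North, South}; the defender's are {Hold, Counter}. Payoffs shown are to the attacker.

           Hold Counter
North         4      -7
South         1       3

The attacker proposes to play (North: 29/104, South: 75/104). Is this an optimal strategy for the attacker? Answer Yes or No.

Against Hold this mix gives (29/104)·4 + (75/104)·1 = 191/104.
Against Counter this mix gives (29/104)·(-7) + (75/104)·3 = 11/52.
The defender will play Counter, holding the attacker to 11/52. Shifting weight toward the row that does better against Counter would raise this floor (the equalizing mix achieves 19/13 against both Counter and Hold), so the proposed strategy is not optimal.

No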